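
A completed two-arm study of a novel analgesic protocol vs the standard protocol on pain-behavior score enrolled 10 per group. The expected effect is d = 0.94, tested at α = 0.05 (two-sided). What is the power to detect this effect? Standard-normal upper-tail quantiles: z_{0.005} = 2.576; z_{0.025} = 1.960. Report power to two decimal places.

power ≈ 0.56

For two equal groups, power = Φ(d·√(n/2) − z_{α/2}).
d·√(n/2) = 0.94 × √(10/2) = 0.94 × 2.236 = 2.102.
z_β = 2.102 − 1.960 = 0.142.
Power = Φ(0.142) = 0.556.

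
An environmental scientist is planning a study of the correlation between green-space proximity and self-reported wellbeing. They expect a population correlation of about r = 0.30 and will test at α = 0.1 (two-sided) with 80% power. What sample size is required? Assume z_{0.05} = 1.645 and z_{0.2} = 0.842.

Fisher's z: C = ½·ln((1+r)/(1−r)) = ½·ln(1.8571) = 0.3095.
n = ((z_{α/2} + z_β)/C)² + 3.
(1.645 + 0.842) / 0.3095 = 2.487 / 0.3095 = 8.036.
n = 8.036² + 3 = 64.57 + 3 = 67.6.
Round up.

n = 68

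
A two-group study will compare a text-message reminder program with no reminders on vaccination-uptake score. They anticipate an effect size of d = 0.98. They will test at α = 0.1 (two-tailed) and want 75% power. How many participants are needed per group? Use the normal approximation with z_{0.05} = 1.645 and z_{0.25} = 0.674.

For two independent groups with equal n: n = 2·((z_{α/2} + z_β) / d)².
z_{α/2} + z_β = 1.645 + 0.674 = 2.319.
n = 2 × (2.319 / 0.98)² = 2 × 2.366² = 2 × 5.60 = 11.2.
Round up to the next whole participant.

n = 12 per group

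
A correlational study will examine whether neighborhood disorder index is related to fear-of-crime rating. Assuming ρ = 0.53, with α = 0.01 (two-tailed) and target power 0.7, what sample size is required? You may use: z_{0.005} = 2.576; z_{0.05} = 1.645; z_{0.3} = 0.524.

n = 31

Fisher's z: C = ½·ln((1+r)/(1−r)) = ½·ln(3.2553) = 0.5901.
n = ((z_{α/2} + z_β)/C)² + 3.
(2.576 + 0.524) / 0.5901 = 3.100 / 0.5901 = 5.253.
n = 5.253² + 3 = 27.60 + 3 = 30.6.
Round up.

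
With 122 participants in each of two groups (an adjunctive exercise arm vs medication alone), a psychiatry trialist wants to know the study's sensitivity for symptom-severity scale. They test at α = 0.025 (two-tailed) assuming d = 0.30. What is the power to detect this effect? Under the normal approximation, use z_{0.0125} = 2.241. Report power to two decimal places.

For two equal groups, power = Φ(d·√(n/2) − z_{α/2}).
d·√(n/2) = 0.30 × √(122/2) = 0.30 × 7.810 = 2.343.
z_β = 2.343 − 2.241 = 0.102.
Power = Φ(0.102) = 0.541.

power ≈ 0.54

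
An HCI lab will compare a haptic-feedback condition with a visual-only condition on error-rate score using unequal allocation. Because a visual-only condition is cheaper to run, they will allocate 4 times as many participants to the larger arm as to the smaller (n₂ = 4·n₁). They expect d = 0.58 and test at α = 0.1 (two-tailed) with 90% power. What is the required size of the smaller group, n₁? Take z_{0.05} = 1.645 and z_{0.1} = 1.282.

With allocation ratio k = n₂/n₁ = 4, Var(x̄₁−x̄₂) = σ²(1/n₁ + 1/(k·n₁)) = σ²·(k+1)/(k·n₁).
So n₁ = (1 + 1/k)·((z_{α/2} + z_β)/d)² = 1.250 × (2.927/0.58)².
n₁ = 1.250 × 25.47 = 31.8.
Round up: n₁ = 32, giving n₂ = 4 × 32 = 128.

n₁ = 32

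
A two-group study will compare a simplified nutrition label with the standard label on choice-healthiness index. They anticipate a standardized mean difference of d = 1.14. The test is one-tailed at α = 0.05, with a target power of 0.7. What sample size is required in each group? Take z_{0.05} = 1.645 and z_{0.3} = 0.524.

For two independent groups with equal n: n = 2·((z_{α} + z_β) / d)².
z_{α} + z_β = 1.645 + 0.524 = 2.169.
n = 2 × (2.169 / 1.14)² = 2 × 1.903² = 2 × 3.62 = 7.2.
Round up to the next whole participant.

n = 8 per group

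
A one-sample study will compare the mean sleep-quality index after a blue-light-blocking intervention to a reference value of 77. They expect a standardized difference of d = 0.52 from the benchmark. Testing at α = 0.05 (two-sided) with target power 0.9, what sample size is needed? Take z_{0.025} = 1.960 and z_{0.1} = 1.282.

For a one-sample test: n = ((z_{α/2} + z_β) / d)².
z_{α/2} + z_β = 1.960 + 1.282 = 3.242.
n = (3.242 / 0.52)² = 6.235² = 38.87.
Round up.

n = 39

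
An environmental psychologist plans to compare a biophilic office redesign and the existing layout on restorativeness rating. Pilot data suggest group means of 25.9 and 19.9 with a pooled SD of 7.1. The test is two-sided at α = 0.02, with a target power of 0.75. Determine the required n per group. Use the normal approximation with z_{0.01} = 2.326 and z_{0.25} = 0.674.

n = 26 per group

Cohen's d = |M₁ − M₂| / SD_pooled = |25.9 − 19.9| / 7.1 = 6.0 / 7.1 = 0.845.
For two independent groups with equal n: n = 2·((z_{α/2} + z_β) / d)².
z_{α/2} + z_β = 2.326 + 0.674 = 3.000.
n = 2 × (3.000 / 0.845)² = 2 × 3.550² = 2 × 12.60 = 25.2.
Round up to the next whole participant.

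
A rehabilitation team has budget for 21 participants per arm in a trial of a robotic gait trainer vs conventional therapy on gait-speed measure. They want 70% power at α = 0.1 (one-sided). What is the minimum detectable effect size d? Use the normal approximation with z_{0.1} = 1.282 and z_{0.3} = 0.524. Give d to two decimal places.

d_min ≈ 0.56

For two independent groups of n = 21 each: d_min = (z_{α} + z_β)·√(2/n).
z-sum = 1.282 + 0.524 = 1.806.
d_min = 1.806 × √(2/21) = 1.806 × 0.3086 = 0.557.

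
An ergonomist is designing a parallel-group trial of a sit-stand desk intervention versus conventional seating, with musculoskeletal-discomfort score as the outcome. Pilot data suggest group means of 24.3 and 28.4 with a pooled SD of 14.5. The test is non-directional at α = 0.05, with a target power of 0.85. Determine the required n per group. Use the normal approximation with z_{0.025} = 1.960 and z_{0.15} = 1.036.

n = 225 per group

Cohen's d = |M₁ − M₂| / SD_pooled = |24.3 − 28.4| / 14.5 = 4.1 / 14.5 = 0.283.
For two independent groups with equal n: n = 2·((z_{α/2} + z_β) / d)².
z_{α/2} + z_β = 1.960 + 1.036 = 2.996.
n = 2 × (2.996 / 0.283)² = 2 × 10.587² = 2 × 112.08 = 224.2.
Round up to the next whole participant.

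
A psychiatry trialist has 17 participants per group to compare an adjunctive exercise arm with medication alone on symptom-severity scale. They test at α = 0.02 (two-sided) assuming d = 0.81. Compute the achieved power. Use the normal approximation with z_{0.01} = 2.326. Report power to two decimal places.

power ≈ 0.51

For two equal groups, power = Φ(d·√(n/2) − z_{α/2}).
d·√(n/2) = 0.81 × √(17/2) = 0.81 × 2.915 = 2.362.
z_β = 2.362 − 2.326 = 0.036.
Power = Φ(0.036) = 0.514.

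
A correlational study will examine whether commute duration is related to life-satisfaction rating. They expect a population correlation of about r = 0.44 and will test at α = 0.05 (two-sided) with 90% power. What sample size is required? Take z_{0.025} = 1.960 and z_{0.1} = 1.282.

Fisher's z: C = ½·ln((1+r)/(1−r)) = ½·ln(2.5714) = 0.4722.
n = ((z_{α/2} + z_β)/C)² + 3.
(1.960 + 1.282) / 0.4722 = 3.242 / 0.4722 = 6.866.
n = 6.866² + 3 = 47.14 + 3 = 50.1.
Round up.

n = 51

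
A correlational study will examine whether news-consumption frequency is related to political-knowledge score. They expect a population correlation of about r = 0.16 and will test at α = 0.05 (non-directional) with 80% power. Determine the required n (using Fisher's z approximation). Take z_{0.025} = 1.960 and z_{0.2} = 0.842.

n = 305

Fisher's z: C = ½·ln((1+r)/(1−r)) = ½·ln(1.3810) = 0.1614.
n = ((z_{α/2} + z_β)/C)² + 3.
(1.960 + 0.842) / 0.1614 = 2.802 / 0.1614 = 17.361.
n = 17.361² + 3 = 301.39 + 3 = 304.4.
Round up.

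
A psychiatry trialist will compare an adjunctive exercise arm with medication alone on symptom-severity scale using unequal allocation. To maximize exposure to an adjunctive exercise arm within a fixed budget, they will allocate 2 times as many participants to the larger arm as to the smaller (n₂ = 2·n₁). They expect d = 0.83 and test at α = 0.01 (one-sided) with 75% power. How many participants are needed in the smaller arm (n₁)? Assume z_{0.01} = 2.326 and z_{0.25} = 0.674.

With allocation ratio k = n₂/n₁ = 2, Var(x̄₁−x̄₂) = σ²(1/n₁ + 1/(k·n₁)) = σ²·(k+1)/(k·n₁).
So n₁ = (1 + 1/k)·((z_{α} + z_β)/d)² = 1.500 × (3.000/0.83)².
n₁ = 1.500 × 13.06 = 19.6.
Round up: n₁ = 20, giving n₂ = 2 × 20 = 40.

n₁ = 20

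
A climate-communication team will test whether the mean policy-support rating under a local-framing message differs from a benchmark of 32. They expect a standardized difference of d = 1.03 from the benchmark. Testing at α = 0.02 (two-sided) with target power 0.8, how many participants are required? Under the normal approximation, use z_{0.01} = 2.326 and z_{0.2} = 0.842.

n = 10

For a one-sample test: n = ((z_{α/2} + z_β) / d)².
z_{α/2} + z_β = 2.326 + 0.842 = 3.168.
n = (3.168 / 1.03)² = 3.076² = 9.46.
Round up.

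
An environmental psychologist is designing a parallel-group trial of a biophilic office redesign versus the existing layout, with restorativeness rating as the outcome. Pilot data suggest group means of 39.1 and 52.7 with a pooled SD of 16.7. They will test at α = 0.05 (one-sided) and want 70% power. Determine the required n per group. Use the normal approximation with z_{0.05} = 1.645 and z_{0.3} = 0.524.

n = 15 per group

Cohen's d = |M₁ − M₂| / SD_pooled = |39.1 − 52.7| / 16.7 = 13.6 / 16.7 = 0.814.
For two independent groups with equal n: n = 2·((z_{α} + z_β) / d)².
z_{α} + z_β = 1.645 + 0.524 = 2.169.
n = 2 × (2.169 / 0.814)² = 2 × 2.665² = 2 × 7.10 = 14.2.
Round up to the next whole participant.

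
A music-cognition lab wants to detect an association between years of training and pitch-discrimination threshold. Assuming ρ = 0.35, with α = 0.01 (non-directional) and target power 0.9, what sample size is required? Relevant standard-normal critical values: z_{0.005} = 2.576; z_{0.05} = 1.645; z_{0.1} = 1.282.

n = 115

Fisher's z: C = ½·ln((1+r)/(1−r)) = ½·ln(2.0769) = 0.3654.
n = ((z_{α/2} + z_β)/C)² + 3.
(2.576 + 1.282) / 0.3654 = 3.858 / 0.3654 = 10.558.
n = 10.558² + 3 = 111.48 + 3 = 114.5.
Round up.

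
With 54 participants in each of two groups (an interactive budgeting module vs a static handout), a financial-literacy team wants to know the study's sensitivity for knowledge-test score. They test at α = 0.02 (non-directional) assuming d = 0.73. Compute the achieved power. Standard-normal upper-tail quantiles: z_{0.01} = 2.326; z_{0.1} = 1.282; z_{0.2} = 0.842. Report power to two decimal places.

power ≈ 0.93

For two equal groups, power = Φ(d·√(n/2) − z_{α/2}).
d·√(n/2) = 0.73 × √(54/2) = 0.73 × 5.196 = 3.793.
z_β = 3.793 − 2.326 = 1.467.
Power = Φ(1.467) = 0.929.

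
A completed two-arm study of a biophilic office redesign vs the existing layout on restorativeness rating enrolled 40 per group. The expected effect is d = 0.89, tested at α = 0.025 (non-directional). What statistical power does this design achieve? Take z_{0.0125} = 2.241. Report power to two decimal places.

power ≈ 0.96

For two equal groups, power = Φ(d·√(n/2) − z_{α/2}).
d·√(n/2) = 0.89 × √(40/2) = 0.89 × 4.472 = 3.980.
z_β = 3.980 − 2.241 = 1.739.
Power = Φ(1.739) = 0.959.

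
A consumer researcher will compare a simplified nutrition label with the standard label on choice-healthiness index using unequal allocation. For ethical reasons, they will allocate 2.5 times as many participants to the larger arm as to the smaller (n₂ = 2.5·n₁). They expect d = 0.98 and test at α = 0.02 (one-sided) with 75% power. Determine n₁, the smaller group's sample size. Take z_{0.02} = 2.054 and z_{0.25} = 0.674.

With allocation ratio k = n₂/n₁ = 2.5, Var(x̄₁−x̄₂) = σ²(1/n₁ + 1/(k·n₁)) = σ²·(k+1)/(k·n₁).
So n₁ = (1 + 1/k)·((z_{α} + z_β)/d)² = 1.400 × (2.728/0.98)².
n₁ = 1.400 × 7.75 = 10.8.
Round up: n₁ = 11, giving n₂ = ⌈2.5 × 11⌉ = ⌈27.5⌉ = 28.

n₁ = 11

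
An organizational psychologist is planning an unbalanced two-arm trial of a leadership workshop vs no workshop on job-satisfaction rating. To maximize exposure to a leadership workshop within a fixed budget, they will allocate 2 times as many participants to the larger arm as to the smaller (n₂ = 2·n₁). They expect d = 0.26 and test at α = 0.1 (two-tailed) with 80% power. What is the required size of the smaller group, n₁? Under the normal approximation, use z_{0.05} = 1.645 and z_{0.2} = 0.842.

n₁ = 138

With allocation ratio k = n₂/n₁ = 2, Var(x̄₁−x̄₂) = σ²(1/n₁ + 1/(k·n₁)) = σ²·(k+1)/(k·n₁).
So n₁ = (1 + 1/k)·((z_{α/2} + z_β)/d)² = 1.500 × (2.487/0.26)².
n₁ = 1.500 × 91.50 = 137.2.
Round up: n₁ = 138, giving n₂ = 2 × 138 = 276.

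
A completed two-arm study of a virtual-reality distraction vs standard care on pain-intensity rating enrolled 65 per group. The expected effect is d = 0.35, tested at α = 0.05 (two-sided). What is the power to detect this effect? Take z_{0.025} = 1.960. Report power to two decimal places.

power ≈ 0.51

For two equal groups, power = Φ(d·√(n/2) − z_{α/2}).
d·√(n/2) = 0.35 × √(65/2) = 0.35 × 5.701 = 1.995.
z_β = 1.995 − 1.960 = 0.035.
Power = Φ(0.035) = 0.514.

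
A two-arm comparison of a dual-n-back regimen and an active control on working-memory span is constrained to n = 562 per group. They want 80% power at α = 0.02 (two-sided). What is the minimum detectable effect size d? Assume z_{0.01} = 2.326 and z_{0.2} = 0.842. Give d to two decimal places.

For two independent groups of n = 562 each: d_min = (z_{α/2} + z_β)·√(2/n).
z-sum = 2.326 + 0.842 = 3.168.
d_min = 3.168 × √(2/562) = 3.168 × 0.0597 = 0.189.

d_min ≈ 0.19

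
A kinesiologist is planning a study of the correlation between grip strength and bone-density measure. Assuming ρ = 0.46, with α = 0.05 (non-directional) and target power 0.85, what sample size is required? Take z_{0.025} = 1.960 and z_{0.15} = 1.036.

n = 40

Fisher's z: C = ½·ln((1+r)/(1−r)) = ½·ln(2.7037) = 0.4973.
n = ((z_{α/2} + z_β)/C)² + 3.
(1.960 + 1.036) / 0.4973 = 2.996 / 0.4973 = 6.025.
n = 6.025² + 3 = 36.29 + 3 = 39.3.
Round up.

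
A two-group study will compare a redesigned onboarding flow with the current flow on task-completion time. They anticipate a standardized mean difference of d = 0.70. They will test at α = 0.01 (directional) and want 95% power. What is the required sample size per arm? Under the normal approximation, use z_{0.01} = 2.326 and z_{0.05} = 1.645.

For two independent groups with equal n: n = 2·((z_{α} + z_β) / d)².
z_{α} + z_β = 2.326 + 1.645 = 3.971.
n = 2 × (3.971 / 0.70)² = 2 × 5.673² = 2 × 32.18 = 64.4.
Round up to the next whole participant.

n = 65 per group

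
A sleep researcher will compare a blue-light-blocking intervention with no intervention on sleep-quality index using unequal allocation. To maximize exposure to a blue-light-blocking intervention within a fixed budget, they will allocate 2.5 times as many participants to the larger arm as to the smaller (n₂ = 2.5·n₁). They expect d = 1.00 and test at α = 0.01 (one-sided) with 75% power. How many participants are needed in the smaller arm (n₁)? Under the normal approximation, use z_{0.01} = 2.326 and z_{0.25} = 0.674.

With allocation ratio k = n₂/n₁ = 2.5, Var(x̄₁−x̄₂) = σ²(1/n₁ + 1/(k·n₁)) = σ²·(k+1)/(k·n₁).
So n₁ = (1 + 1/k)·((z_{α} + z_β)/d)² = 1.400 × (3.000/1.00)².
n₁ = 1.400 × 9.00 = 12.6.
Round up: n₁ = 13, giving n₂ = ⌈2.5 × 13⌉ = ⌈32.5⌉ = 33.

n₁ = 13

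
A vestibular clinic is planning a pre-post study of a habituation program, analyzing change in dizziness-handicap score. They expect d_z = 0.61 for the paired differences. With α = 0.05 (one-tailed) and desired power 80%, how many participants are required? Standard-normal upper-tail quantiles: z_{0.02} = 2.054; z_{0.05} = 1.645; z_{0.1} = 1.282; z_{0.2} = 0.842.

For a paired (one-sample on differences) test: n = ((z_{α} + z_β) / d)².
z_{α} + z_β = 1.645 + 0.842 = 2.487.
n = (2.487 / 0.61)² = 4.077² = 16.62.
Round up.

n = 17 pairs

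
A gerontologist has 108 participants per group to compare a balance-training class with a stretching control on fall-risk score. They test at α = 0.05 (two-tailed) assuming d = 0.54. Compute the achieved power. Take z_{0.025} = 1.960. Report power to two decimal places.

power ≈ 0.98

For two equal groups, power = Φ(d·√(n/2) − z_{α/2}).
d·√(n/2) = 0.54 × √(108/2) = 0.54 × 7.348 = 3.968.
z_β = 3.968 − 1.960 = 2.008.
Power = Φ(2.008) = 0.978.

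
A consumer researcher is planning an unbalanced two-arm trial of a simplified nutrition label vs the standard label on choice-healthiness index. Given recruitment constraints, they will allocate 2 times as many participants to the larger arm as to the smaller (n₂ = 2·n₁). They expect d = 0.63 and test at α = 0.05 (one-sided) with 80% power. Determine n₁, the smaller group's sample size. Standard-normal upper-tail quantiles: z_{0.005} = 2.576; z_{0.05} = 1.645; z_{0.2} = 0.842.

n₁ = 24

With allocation ratio k = n₂/n₁ = 2, Var(x̄₁−x̄₂) = σ²(1/n₁ + 1/(k·n₁)) = σ²·(k+1)/(k·n₁).
So n₁ = (1 + 1/k)·((z_{α} + z_β)/d)² = 1.500 × (2.487/0.63)².
n₁ = 1.500 × 15.58 = 23.4.
Round up: n₁ = 24, giving n₂ = 2 × 24 = 48.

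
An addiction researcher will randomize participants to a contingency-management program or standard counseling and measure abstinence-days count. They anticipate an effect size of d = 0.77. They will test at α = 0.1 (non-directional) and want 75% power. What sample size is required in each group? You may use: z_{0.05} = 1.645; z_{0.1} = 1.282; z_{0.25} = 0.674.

For two independent groups with equal n: n = 2·((z_{α/2} + z_β) / d)².
z_{α/2} + z_β = 1.645 + 0.674 = 2.319.
n = 2 × (2.319 / 0.77)² = 2 × 3.012² = 2 × 9.07 = 18.1.
Round up to the next whole participant.

n = 19 per group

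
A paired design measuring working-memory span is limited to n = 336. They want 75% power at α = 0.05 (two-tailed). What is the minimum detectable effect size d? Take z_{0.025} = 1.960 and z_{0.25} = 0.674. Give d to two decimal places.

For a single sample (or paired design) of n = 336: d_min = (z_{α/2} + z_β)/√n.
z-sum = 1.960 + 0.674 = 2.634.
d_min = 2.634 / √336 = 2.634 / 18.330 = 0.144.

d_min ≈ 0.14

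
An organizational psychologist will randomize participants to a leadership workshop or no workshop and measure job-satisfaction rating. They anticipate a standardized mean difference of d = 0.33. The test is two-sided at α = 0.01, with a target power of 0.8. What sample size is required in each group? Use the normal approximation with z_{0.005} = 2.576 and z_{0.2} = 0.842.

For two independent groups with equal n: n = 2·((z_{α/2} + z_β) / d)².
z_{α/2} + z_β = 2.576 + 0.842 = 3.418.
n = 2 × (3.418 / 0.33)² = 2 × 10.358² = 2 × 107.28 = 214.6.
Round up to the next whole participant.

n = 215 per group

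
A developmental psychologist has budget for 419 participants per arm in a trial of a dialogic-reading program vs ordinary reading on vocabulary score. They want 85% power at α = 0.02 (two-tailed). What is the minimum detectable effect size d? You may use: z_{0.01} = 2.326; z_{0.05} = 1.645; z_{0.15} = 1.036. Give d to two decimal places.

d_min ≈ 0.23

For two independent groups of n = 419 each: d_min = (z_{α/2} + z_β)·√(2/n).
z-sum = 2.326 + 1.036 = 3.362.
d_min = 3.362 × √(2/419) = 3.362 × 0.0691 = 0.232.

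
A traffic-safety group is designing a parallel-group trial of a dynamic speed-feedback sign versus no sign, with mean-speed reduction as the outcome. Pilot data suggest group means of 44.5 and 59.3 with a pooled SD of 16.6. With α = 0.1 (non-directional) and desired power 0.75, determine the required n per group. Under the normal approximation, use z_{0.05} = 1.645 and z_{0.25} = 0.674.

Cohen's d = |M₁ − M₂| / SD_pooled = |44.5 − 59.3| / 16.6 = 14.8 / 16.6 = 0.892.
For two independent groups with equal n: n = 2·((z_{α/2} + z_β) / d)².
z_{α/2} + z_β = 1.645 + 0.674 = 2.319.
n = 2 × (2.319 / 0.892)² = 2 × 2.600² = 2 × 6.76 = 13.5.
Round up to the next whole participant.

n = 14 per group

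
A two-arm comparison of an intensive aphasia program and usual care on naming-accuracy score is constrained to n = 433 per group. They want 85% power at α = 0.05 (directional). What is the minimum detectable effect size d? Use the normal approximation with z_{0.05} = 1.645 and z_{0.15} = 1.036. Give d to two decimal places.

For two independent groups of n = 433 each: d_min = (z_{α} + z_β)·√(2/n).
z-sum = 1.645 + 1.036 = 2.681.
d_min = 2.681 × √(2/433) = 2.681 × 0.0680 = 0.182.

d_min ≈ 0.18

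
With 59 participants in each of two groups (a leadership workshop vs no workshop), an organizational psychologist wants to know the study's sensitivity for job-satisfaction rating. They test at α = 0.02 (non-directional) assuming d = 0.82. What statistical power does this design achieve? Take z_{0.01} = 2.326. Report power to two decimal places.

For two equal groups, power = Φ(d·√(n/2) − z_{α/2}).
d·√(n/2) = 0.82 × √(59/2) = 0.82 × 5.431 = 4.454.
z_β = 4.454 − 2.326 = 2.128.
Power = Φ(2.128) = 0.983.

power ≈ 0.98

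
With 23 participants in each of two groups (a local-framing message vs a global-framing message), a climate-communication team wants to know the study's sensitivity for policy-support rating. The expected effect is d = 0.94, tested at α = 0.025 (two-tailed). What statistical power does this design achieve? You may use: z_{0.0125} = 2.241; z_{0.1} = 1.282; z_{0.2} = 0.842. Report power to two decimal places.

For two equal groups, power = Φ(d·√(n/2) − z_{α/2}).
d·√(n/2) = 0.94 × √(23/2) = 0.94 × 3.391 = 3.188.
z_β = 3.188 − 2.241 = 0.947.
Power = Φ(0.947) = 0.828.

power ≈ 0.83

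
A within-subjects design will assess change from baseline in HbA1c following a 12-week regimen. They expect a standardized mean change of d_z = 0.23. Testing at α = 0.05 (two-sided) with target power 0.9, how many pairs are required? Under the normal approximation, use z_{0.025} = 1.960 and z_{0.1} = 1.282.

For a paired (one-sample on differences) test: n = ((z_{α/2} + z_β) / d)².
z_{α/2} + z_β = 1.960 + 1.282 = 3.242.
n = (3.242 / 0.23)² = 14.096² = 198.69.
Round up.

n = 199 pairs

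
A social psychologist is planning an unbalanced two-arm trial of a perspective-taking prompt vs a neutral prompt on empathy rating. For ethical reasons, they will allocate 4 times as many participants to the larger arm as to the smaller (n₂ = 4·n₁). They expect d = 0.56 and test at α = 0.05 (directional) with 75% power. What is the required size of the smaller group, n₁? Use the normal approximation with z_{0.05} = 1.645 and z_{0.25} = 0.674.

With allocation ratio k = n₂/n₁ = 4, Var(x̄₁−x̄₂) = σ²(1/n₁ + 1/(k·n₁)) = σ²·(k+1)/(k·n₁).
So n₁ = (1 + 1/k)·((z_{α} + z_β)/d)² = 1.250 × (2.319/0.56)².
n₁ = 1.250 × 17.15 = 21.4.
Round up: n₁ = 22, giving n₂ = 4 × 22 = 88.

n₁ = 22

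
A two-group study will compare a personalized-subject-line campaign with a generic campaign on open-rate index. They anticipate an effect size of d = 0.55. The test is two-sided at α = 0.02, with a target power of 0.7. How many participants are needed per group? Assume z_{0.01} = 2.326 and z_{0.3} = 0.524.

For two independent groups with equal n: n = 2·((z_{α/2} + z_β) / d)².
z_{α/2} + z_β = 2.326 + 0.524 = 2.850.
n = 2 × (2.850 / 0.55)² = 2 × 5.182² = 2 × 26.85 = 53.7.
Round up to the next whole participant.

n = 54 per group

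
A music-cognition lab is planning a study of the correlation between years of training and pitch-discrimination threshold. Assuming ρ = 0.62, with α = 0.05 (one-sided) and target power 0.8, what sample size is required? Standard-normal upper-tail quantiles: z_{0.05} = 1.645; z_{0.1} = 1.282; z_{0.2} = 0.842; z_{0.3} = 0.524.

Fisher's z: C = ½·ln((1+r)/(1−r)) = ½·ln(4.2632) = 0.7250.
n = ((z_{α} + z_β)/C)² + 3.
(1.645 + 0.842) / 0.7250 = 2.487 / 0.7250 = 3.430.
n = 3.430² + 3 = 11.77 + 3 = 14.8.
Round up.

n = 15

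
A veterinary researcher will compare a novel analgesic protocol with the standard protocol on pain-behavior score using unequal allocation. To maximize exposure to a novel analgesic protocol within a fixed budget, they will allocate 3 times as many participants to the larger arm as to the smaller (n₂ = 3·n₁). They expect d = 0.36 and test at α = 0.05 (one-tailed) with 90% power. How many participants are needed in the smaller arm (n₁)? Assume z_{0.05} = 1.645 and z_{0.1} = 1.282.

n₁ = 89

With allocation ratio k = n₂/n₁ = 3, Var(x̄₁−x̄₂) = σ²(1/n₁ + 1/(k·n₁)) = σ²·(k+1)/(k·n₁).
So n₁ = (1 + 1/k)·((z_{α} + z_β)/d)² = 1.333 × (2.927/0.36)².
n₁ = 1.333 × 66.11 = 88.1.
Round up: n₁ = 89, giving n₂ = 3 × 89 = 267.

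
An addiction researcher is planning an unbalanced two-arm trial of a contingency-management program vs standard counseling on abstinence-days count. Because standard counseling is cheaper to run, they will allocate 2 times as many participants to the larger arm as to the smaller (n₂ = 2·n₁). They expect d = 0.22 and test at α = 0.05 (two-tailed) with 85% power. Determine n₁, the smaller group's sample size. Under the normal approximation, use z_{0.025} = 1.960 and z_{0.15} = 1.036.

n₁ = 279

With allocation ratio k = n₂/n₁ = 2, Var(x̄₁−x̄₂) = σ²(1/n₁ + 1/(k·n₁)) = σ²·(k+1)/(k·n₁).
So n₁ = (1 + 1/k)·((z_{α/2} + z_β)/d)² = 1.500 × (2.996/0.22)².
n₁ = 1.500 × 185.45 = 278.2.
Round up: n₁ = 279, giving n₂ = 2 × 279 = 558.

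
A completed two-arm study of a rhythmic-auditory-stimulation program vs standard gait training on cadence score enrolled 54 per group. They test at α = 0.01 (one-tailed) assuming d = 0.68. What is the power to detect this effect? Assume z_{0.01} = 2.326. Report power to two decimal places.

For two equal groups, power = Φ(d·√(n/2) − z_{α}).
d·√(n/2) = 0.68 × √(54/2) = 0.68 × 5.196 = 3.533.
z_β = 3.533 − 2.326 = 1.207.
Power = Φ(1.207) = 0.886.

power ≈ 0.89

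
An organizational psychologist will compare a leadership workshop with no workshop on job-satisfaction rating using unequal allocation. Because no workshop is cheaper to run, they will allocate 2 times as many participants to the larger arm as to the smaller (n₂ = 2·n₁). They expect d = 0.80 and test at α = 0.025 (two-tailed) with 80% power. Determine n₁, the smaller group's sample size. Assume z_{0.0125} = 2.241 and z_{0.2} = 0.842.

n₁ = 23

With allocation ratio k = n₂/n₁ = 2, Var(x̄₁−x̄₂) = σ²(1/n₁ + 1/(k·n₁)) = σ²·(k+1)/(k·n₁).
So n₁ = (1 + 1/k)·((z_{α/2} + z_β)/d)² = 1.500 × (3.083/0.80)².
n₁ = 1.500 × 14.85 = 22.3.
Round up: n₁ = 23, giving n₂ = 2 × 23 = 46.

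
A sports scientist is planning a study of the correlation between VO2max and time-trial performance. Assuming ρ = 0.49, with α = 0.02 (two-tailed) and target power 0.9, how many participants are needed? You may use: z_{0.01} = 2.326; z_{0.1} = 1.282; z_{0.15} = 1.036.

n = 49

Fisher's z: C = ½·ln((1+r)/(1−r)) = ½·ln(2.9216) = 0.5361.
n = ((z_{α/2} + z_β)/C)² + 3.
(2.326 + 1.282) / 0.5361 = 3.608 / 0.5361 = 6.730.
n = 6.730² + 3 = 45.29 + 3 = 48.3.
Round up.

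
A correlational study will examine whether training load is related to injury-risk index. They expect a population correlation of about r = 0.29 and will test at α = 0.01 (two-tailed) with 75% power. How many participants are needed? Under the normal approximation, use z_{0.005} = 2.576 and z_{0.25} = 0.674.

Fisher's z: C = ½·ln((1+r)/(1−r)) = ½·ln(1.8169) = 0.2986.
n = ((z_{α/2} + z_β)/C)² + 3.
(2.576 + 0.674) / 0.2986 = 3.250 / 0.2986 = 10.884.
n = 10.884² + 3 = 118.46 + 3 = 121.5.
Round up.

n = 122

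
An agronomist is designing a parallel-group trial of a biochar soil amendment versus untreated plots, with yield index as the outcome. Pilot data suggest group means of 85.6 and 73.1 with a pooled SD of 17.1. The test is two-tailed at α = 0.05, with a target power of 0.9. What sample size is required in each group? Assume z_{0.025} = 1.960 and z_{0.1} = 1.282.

n = 40 per group

Cohen's d = |M₁ − M₂| / SD_pooled = |85.6 − 73.1| / 17.1 = 12.5 / 17.1 = 0.731.
For two independent groups with equal n: n = 2·((z_{α/2} + z_β) / d)².
z_{α/2} + z_β = 1.960 + 1.282 = 3.242.
n = 2 × (3.242 / 0.731)² = 2 × 4.435² = 2 × 19.67 = 39.3.
Round up to the next whole participant.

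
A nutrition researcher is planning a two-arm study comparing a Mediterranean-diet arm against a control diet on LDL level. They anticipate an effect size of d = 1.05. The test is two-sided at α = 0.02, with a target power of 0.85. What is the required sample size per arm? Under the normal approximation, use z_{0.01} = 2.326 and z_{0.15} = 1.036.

n = 21 per group

For two independent groups with equal n: n = 2·((z_{α/2} + z_β) / d)².
z_{α/2} + z_β = 2.326 + 1.036 = 3.362.
n = 2 × (3.362 / 1.05)² = 2 × 3.202² = 2 × 10.25 = 20.5.
Round up to the next whole participant.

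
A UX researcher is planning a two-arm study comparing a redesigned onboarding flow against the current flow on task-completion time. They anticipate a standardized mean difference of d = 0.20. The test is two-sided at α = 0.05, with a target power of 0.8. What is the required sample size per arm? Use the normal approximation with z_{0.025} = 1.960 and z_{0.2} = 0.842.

n = 393 per group

For two independent groups with equal n: n = 2·((z_{α/2} + z_β) / d)².
z_{α/2} + z_β = 1.960 + 0.842 = 2.802.
n = 2 × (2.802 / 0.20)² = 2 × 14.010² = 2 × 196.28 = 392.6.
Round up to the next whole participant.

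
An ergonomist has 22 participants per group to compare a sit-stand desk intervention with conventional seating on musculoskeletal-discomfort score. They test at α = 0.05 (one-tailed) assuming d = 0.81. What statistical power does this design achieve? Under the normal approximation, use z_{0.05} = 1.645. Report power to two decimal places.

power ≈ 0.85

For two equal groups, power = Φ(d·√(n/2) − z_{α}).
d·√(n/2) = 0.81 × √(22/2) = 0.81 × 3.317 = 2.686.
z_β = 2.686 − 1.645 = 1.041.
Power = Φ(1.041) = 0.851.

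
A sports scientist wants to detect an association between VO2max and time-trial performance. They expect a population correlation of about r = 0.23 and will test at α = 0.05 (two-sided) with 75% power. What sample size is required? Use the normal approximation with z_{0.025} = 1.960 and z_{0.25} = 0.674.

Fisher's z: C = ½·ln((1+r)/(1−r)) = ½·ln(1.5974) = 0.2342.
n = ((z_{α/2} + z_β)/C)² + 3.
(1.960 + 0.674) / 0.2342 = 2.634 / 0.2342 = 11.247.
n = 11.247² + 3 = 126.49 + 3 = 129.5.
Round up.

n = 130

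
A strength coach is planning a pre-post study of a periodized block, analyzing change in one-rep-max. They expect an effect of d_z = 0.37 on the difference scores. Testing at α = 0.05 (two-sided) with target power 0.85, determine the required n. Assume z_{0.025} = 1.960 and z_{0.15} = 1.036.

For a paired (one-sample on differences) test: n = ((z_{α/2} + z_β) / d)².
z_{α/2} + z_β = 1.960 + 1.036 = 2.996.
n = (2.996 / 0.37)² = 8.097² = 65.57.
Round up.

n = 66 pairs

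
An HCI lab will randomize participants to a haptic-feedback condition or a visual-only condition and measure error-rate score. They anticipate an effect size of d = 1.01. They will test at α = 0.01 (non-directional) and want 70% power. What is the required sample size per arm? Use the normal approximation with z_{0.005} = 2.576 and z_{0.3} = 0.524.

For two independent groups with equal n: n = 2·((z_{α/2} + z_β) / d)².
z_{α/2} + z_β = 2.576 + 0.524 = 3.100.
n = 2 × (3.100 / 1.01)² = 2 × 3.069² = 2 × 9.42 = 18.8.
Round up to the next whole participant.

n = 19 per group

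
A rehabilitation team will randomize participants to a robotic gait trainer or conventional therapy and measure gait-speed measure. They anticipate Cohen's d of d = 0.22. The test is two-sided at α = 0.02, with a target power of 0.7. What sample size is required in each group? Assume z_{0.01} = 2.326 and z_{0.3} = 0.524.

For two independent groups with equal n: n = 2·((z_{α/2} + z_β) / d)².
z_{α/2} + z_β = 2.326 + 0.524 = 2.850.
n = 2 × (2.850 / 0.22)² = 2 × 12.955² = 2 × 167.82 = 335.6.
Round up to the next whole participant.

n = 336 per group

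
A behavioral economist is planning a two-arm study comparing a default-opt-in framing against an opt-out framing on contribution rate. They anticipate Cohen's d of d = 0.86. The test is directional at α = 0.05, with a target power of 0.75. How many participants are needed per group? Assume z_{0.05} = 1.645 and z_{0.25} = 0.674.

n = 15 per group

For two independent groups with equal n: n = 2·((z_{α} + z_β) / d)².
z_{α} + z_β = 1.645 + 0.674 = 2.319.
n = 2 × (2.319 / 0.86)² = 2 × 2.697² = 2 × 7.27 = 14.5.
Round up to the next whole participant.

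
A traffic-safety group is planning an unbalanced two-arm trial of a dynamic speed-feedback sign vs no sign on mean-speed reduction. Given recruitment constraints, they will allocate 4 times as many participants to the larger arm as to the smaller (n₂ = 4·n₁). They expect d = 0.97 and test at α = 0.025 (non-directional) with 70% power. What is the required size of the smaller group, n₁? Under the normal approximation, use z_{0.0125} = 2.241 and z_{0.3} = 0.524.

With allocation ratio k = n₂/n₁ = 4, Var(x̄₁−x̄₂) = σ²(1/n₁ + 1/(k·n₁)) = σ²·(k+1)/(k·n₁).
So n₁ = (1 + 1/k)·((z_{α/2} + z_β)/d)² = 1.250 × (2.765/0.97)².
n₁ = 1.250 × 8.13 = 10.2.
Round up: n₁ = 11, giving n₂ = 4 × 11 = 44.

n₁ = 11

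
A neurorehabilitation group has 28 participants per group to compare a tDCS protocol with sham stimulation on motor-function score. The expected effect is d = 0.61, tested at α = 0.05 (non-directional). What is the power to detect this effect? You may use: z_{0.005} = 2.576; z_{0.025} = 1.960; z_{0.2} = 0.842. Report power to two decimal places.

For two equal groups, power = Φ(d·√(n/2) − z_{α/2}).
d·√(n/2) = 0.61 × √(28/2) = 0.61 × 3.742 = 2.282.
z_β = 2.282 − 1.960 = 0.322.
Power = Φ(0.322) = 0.626.

power ≈ 0.63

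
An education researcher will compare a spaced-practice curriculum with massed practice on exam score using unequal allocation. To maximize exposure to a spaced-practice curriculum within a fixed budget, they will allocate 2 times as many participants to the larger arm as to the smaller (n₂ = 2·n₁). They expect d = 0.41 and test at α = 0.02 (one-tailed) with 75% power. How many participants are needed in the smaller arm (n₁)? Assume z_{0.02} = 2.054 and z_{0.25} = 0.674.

With allocation ratio k = n₂/n₁ = 2, Var(x̄₁−x̄₂) = σ²(1/n₁ + 1/(k·n₁)) = σ²·(k+1)/(k·n₁).
So n₁ = (1 + 1/k)·((z_{α} + z_β)/d)² = 1.500 × (2.728/0.41)².
n₁ = 1.500 × 44.27 = 66.4.
Round up: n₁ = 67, giving n₂ = 2 × 67 = 134.

n₁ = 67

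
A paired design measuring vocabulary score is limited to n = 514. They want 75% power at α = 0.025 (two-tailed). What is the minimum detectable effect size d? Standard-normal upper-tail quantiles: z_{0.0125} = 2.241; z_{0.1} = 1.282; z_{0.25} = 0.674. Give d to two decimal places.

d_min ≈ 0.13

For a single sample (or paired design) of n = 514: d_min = (z_{α/2} + z_β)/√n.
z-sum = 2.241 + 0.674 = 2.915.
d_min = 2.915 / √514 = 2.915 / 22.672 = 0.129.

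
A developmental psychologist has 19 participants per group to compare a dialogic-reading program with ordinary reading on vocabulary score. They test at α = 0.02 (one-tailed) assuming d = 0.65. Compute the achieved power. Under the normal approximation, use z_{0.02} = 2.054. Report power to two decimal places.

power ≈ 0.48

For two equal groups, power = Φ(d·√(n/2) − z_{α}).
d·√(n/2) = 0.65 × √(19/2) = 0.65 × 3.082 = 2.003.
z_β = 2.003 − 2.054 = -0.051.
Power = Φ(-0.051) = 0.480.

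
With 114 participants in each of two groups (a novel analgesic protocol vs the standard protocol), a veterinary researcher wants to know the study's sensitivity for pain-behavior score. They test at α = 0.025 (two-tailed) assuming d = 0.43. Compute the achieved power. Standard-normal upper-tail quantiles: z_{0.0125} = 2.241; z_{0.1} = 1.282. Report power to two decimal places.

For two equal groups, power = Φ(d·√(n/2) − z_{α/2}).
d·√(n/2) = 0.43 × √(114/2) = 0.43 × 7.550 = 3.246.
z_β = 3.246 − 2.241 = 1.005.
Power = Φ(1.005) = 0.843.

power ≈ 0.84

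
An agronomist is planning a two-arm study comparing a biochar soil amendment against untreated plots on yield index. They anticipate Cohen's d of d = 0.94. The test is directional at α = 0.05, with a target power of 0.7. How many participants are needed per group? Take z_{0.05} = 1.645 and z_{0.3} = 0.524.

n = 11 per group

For two independent groups with equal n: n = 2·((z_{α} + z_β) / d)².
z_{α} + z_β = 1.645 + 0.524 = 2.169.
n = 2 × (2.169 / 0.94)² = 2 × 2.307² = 2 × 5.32 = 10.6.
Round up to the next whole participant.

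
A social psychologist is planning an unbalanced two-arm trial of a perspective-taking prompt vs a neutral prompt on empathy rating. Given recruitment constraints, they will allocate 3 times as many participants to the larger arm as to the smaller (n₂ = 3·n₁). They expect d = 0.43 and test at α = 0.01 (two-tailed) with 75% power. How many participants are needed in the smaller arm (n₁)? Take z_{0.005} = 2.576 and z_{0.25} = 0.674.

With allocation ratio k = n₂/n₁ = 3, Var(x̄₁−x̄₂) = σ²(1/n₁ + 1/(k·n₁)) = σ²·(k+1)/(k·n₁).
So n₁ = (1 + 1/k)·((z_{α/2} + z_β)/d)² = 1.333 × (3.250/0.43)².
n₁ = 1.333 × 57.13 = 76.2.
Round up: n₁ = 77, giving n₂ = 3 × 77 = 231.

n₁ = 77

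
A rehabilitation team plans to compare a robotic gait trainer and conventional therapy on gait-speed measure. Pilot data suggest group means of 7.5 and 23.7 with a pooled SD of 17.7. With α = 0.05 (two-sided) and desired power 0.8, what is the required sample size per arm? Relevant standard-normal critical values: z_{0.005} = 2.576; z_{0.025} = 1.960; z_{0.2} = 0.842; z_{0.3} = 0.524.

n = 19 per group

Cohen's d = |M₁ − M₂| / SD_pooled = |7.5 − 23.7| / 17.7 = 16.2 / 17.7 = 0.915.
For two independent groups with equal n: n = 2·((z_{α/2} + z_β) / d)².
z_{α/2} + z_β = 1.960 + 0.842 = 2.802.
n = 2 × (2.802 / 0.915)² = 2 × 3.062² = 2 × 9.38 = 18.8.
Round up to the next whole participant.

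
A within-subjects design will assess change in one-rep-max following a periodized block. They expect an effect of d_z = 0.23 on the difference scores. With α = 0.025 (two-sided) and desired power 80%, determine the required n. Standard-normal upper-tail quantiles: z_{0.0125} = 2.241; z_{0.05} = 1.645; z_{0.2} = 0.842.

n = 180 pairs

For a paired (one-sample on differences) test: n = ((z_{α/2} + z_β) / d)².
z_{α/2} + z_β = 2.241 + 0.842 = 3.083.
n = (3.083 / 0.23)² = 13.404² = 179.68.
Round up.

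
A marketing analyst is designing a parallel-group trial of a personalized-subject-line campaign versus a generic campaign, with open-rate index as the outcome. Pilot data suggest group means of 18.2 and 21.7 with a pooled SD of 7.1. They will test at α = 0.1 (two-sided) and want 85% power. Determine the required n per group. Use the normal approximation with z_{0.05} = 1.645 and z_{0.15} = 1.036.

n = 60 per group

Cohen's d = |M₁ − M₂| / SD_pooled = |18.2 − 21.7| / 7.1 = 3.5 / 7.1 = 0.493.
For two independent groups with equal n: n = 2·((z_{α/2} + z_β) / d)².
z_{α/2} + z_β = 1.645 + 1.036 = 2.681.
n = 2 × (2.681 / 0.493)² = 2 × 5.438² = 2 × 29.57 = 59.1.
Round up to the next whole participant.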